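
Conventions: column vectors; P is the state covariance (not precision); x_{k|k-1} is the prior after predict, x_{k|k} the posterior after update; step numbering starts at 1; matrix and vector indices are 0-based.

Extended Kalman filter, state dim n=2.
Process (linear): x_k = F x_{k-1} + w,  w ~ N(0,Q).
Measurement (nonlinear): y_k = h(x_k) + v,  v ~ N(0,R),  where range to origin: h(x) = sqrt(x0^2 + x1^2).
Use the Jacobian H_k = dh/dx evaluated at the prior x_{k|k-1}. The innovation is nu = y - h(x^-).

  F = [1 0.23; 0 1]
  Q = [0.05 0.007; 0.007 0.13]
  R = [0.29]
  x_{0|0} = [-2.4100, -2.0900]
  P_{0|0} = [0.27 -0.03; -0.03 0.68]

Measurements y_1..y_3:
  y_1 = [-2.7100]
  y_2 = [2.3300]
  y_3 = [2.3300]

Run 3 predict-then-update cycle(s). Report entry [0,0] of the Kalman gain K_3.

step 1: x^-=[-2.8907, -2.0900]  P^-=[0.3422 0.1334; 0.1334 0.8100]  H_jac=[-0.8104 -0.5859]  S=[0.9195]  K=[-0.3866; -0.6337]  nu=[-6.2771]  x^+=[-0.4640, 1.8880]  P^+=[0.2048 -0.0919; -0.0919 0.4407]
step 2: x^-=[-0.0298, 1.8880]  P^-=[0.2358 0.0165; 0.0165 0.5707]  H_jac=[-0.0158 0.9999]  S=[0.8601]  K=[0.0149; 0.6632]  nu=[0.4417]  x^+=[-0.0232, 2.1810]  P^+=[0.2356 0.0080; 0.0080 0.1925]
step 3: x^-=[0.4784, 2.1810]  P^-=[0.2995 0.0593; 0.0593 0.3225]  H_jac=[0.2143 0.9768]  S=[0.6362]  K=[0.1919; 0.5150]  nu=[0.0972]  x^+=[0.4970, 2.2310]  P^+=[0.2761 -0.0036; -0.0036 0.1537]

K[0,0] = 0.1919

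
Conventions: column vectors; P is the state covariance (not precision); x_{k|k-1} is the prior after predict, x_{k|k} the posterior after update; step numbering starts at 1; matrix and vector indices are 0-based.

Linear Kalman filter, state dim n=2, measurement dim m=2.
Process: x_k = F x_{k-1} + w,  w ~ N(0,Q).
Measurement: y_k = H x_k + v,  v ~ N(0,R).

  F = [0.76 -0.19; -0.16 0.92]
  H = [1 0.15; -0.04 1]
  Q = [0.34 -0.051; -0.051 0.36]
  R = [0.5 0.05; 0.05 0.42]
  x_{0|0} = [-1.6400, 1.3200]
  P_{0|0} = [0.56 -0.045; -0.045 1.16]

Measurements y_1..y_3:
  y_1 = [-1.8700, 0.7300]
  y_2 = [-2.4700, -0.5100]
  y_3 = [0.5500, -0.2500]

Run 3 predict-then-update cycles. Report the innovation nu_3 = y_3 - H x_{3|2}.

innov = [1.8724, -0.7268]

step 1: x^-=[-1.4972, 1.4768]  P^-=[0.7183 -0.3547; -0.3547 1.3694]  S=[1.1427 -0.1259; -0.1259 1.8189]  K=[0.5631 -0.1718; -0.0472 0.7574]  nu=[-0.5943, -0.8067]  x^+=[-1.6933, 0.8939]  P^+=[0.2779 -0.0329; -0.0329 0.3144]
step 2: x^-=[-1.4567, 1.0933]  P^-=[0.5214 -0.1638; -0.1638 0.6429]  S=[0.9867 -0.0372; -0.0372 1.0769]  K=[0.4977 -0.1542; -0.0456 0.6015]  nu=[-1.1773, -1.6615]  x^+=[-1.7863, 0.1474]  P^+=[0.2456 -0.0301; -0.0301 0.2492]
step 3: x^-=[-1.3856, 0.4214]  P^-=[0.4996 -0.1464; -0.1464 0.5860]  S=[0.9688 -0.0276; -0.0276 1.0185]  K=[0.4887 -0.1501; -0.0438 0.5799]  nu=[1.8724, -0.7268]  x^+=[-0.3615, -0.0822]  P^+=[0.2412 -0.0290; -0.0290 0.2402]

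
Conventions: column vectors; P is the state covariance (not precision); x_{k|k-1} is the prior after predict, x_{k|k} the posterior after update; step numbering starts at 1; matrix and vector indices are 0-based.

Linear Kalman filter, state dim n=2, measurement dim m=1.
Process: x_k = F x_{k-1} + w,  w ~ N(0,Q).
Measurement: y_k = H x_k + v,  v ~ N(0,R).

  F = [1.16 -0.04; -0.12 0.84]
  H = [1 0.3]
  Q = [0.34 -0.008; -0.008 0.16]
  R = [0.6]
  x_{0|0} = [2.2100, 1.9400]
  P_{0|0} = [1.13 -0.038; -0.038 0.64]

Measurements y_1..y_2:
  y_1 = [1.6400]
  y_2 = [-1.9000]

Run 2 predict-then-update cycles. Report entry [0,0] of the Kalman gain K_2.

step 1: x^-=[2.4860, 1.3644]  P^-=[1.8651 -0.2240; -0.2240 0.6355]  S=[2.3879]  K=[0.7529; -0.0140]  nu=[-1.2553]  x^+=[1.5408, 1.3819]  P^+=[0.5114 -0.1989; -0.1989 0.6351]
step 2: x^-=[1.7321, 0.9759]  P^-=[1.0476 -0.2953; -0.2953 0.6556]  S=[1.5295]  K=[0.6271; -0.0645]  nu=[-3.9249]  x^+=[-0.7290, 1.2290]  P^+=[0.4463 -0.2334; -0.2334 0.6492]

K[0,0] = 0.6271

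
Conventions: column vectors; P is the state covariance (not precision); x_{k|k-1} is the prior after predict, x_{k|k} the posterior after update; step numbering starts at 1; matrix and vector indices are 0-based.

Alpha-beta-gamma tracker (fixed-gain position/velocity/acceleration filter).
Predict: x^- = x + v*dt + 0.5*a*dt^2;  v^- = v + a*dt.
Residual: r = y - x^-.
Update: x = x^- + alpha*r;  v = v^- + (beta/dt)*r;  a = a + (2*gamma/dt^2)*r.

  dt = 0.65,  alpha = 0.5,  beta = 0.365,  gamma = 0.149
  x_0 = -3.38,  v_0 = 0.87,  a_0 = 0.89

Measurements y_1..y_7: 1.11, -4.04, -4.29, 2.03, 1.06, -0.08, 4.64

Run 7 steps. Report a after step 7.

step 1: x_pred=-2.6265  r=3.7365  x^+=-0.7582  v^+=3.5467  a^+=3.5254
step 2: x_pred=2.2918  r=-6.3318  x^+=-0.8741  v^+=2.2826  a^+=-0.9406
step 3: x_pred=0.4109  r=-4.7009  x^+=-1.9395  v^+=-0.9685  a^+=-4.2563
step 4: x_pred=-3.4682  r=5.4982  x^+=-0.7191  v^+=-0.6476  a^+=-0.3783
step 5: x_pred=-1.2200  r=2.2800  x^+=-0.0800  v^+=0.3868  a^+=1.2299
step 6: x_pred=0.4312  r=-0.5112  x^+=0.1756  v^+=0.8991  a^+=0.8693
step 7: x_pred=0.9437  r=3.6963  x^+=2.7918  v^+=3.5398  a^+=3.4764

a_post = 3.4764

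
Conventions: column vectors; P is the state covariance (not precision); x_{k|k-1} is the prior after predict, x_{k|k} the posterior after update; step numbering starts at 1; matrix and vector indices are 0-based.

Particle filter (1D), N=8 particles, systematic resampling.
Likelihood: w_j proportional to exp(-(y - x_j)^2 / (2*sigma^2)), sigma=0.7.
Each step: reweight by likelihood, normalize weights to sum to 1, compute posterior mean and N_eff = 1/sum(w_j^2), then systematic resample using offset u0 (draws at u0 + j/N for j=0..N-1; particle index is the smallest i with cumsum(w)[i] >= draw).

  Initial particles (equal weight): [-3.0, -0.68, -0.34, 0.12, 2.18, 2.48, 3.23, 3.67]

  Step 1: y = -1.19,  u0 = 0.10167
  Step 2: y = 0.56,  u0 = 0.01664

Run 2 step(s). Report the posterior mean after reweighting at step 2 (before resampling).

step 1: w=[0.0243, 0.5273, 0.3290, 0.1194, 0.0000, 0.0000, 0.0000, 0.0000]  mean=-0.5290  Neff=2.4927  idx=[1, 1, 1, 1, 2, 2, 2, 3]
step 2: w=[0.0702, 0.0702, 0.0702, 0.0702, 0.1475, 0.1475, 0.1475, 0.2767]  mean=-0.3082  Neff=6.1906  idx=[0, 2, 3, 4, 5, 6, 7, 7]

post_mean = -0.3082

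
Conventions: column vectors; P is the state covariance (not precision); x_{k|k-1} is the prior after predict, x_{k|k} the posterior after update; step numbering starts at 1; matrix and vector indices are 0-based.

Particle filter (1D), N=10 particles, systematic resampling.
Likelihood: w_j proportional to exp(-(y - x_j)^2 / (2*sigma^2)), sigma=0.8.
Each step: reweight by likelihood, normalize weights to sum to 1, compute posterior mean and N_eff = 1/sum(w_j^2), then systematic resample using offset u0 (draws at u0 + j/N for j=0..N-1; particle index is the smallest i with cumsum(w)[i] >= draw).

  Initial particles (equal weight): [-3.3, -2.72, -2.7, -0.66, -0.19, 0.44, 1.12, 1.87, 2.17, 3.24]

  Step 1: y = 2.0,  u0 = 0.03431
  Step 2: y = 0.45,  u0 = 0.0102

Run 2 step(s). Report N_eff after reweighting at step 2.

step 1: w=[0.0000, 0.0000, 0.0000, 0.0013, 0.0079, 0.0500, 0.1827, 0.3302, 0.3272, 0.1007]  mean=1.8779  Neff=3.8142  idx=[5, 6, 6, 7, 7, 7, 8, 8, 8, 9]
step 2: w=[0.3004, 0.2115, 0.2115, 0.0622, 0.0622, 0.0622, 0.0298, 0.0298, 0.0298, 0.0007]  mean=1.1509  Neff=5.1550  idx=[0, 0, 0, 1, 1, 1, 2, 2, 4, 6]

N_eff = 5.1550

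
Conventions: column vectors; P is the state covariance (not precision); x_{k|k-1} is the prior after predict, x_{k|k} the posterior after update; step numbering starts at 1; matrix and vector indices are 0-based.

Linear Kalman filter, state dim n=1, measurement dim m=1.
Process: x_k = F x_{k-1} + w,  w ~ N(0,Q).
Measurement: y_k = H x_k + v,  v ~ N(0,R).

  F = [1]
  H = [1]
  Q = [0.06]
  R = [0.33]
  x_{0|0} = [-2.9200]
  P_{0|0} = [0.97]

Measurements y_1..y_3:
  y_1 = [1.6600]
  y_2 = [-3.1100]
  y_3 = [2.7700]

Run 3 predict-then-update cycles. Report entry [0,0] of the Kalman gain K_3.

step 1: x^-=[-2.9200]  P^-=[1.0300]  S=[1.3600]  K=[0.7574]  nu=[4.5800]  x^+=[0.5487]  P^+=[0.2499]
step 2: x^-=[0.5487]  P^-=[0.3099]  S=[0.6399]  K=[0.4843]  nu=[-3.6587]  x^+=[-1.2233]  P^+=[0.1598]
step 3: x^-=[-1.2233]  P^-=[0.2198]  S=[0.5498]  K=[0.3998]  nu=[3.9933]  x^+=[0.3733]  P^+=[0.1319]

K[0,0] = 0.3998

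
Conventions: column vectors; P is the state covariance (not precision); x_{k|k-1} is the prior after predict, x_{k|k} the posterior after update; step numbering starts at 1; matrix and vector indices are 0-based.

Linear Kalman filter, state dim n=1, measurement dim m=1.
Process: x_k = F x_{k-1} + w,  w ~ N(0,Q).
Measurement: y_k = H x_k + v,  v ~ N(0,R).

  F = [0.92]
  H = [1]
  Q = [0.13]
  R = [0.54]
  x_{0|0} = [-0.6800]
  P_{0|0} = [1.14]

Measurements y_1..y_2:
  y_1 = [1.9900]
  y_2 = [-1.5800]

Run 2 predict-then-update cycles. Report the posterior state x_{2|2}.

step 1: x^-=[-0.6256]  P^-=[1.0949]  S=[1.6349]  K=[0.6697]  nu=[2.6156]  x^+=[1.1261]  P^+=[0.3616]
step 2: x^-=[1.0360]  P^-=[0.4361]  S=[0.9761]  K=[0.4468]  nu=[-2.6160]  x^+=[-0.1328]  P^+=[0.2413]

x_post = [-0.1328]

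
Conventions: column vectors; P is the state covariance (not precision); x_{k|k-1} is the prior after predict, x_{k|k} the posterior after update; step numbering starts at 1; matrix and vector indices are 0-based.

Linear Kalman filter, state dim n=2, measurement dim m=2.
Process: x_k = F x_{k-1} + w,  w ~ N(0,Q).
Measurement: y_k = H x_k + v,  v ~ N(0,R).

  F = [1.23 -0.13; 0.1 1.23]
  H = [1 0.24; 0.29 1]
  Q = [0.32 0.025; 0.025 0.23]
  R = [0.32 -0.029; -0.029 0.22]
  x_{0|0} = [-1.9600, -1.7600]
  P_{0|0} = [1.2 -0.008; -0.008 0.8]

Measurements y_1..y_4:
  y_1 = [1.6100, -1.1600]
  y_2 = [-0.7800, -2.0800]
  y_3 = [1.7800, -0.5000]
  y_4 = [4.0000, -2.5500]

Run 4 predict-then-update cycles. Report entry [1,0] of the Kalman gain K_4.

K[1,0] = -0.1203

step 1: x^-=[-2.1820, -2.3608]  P^-=[2.1516 0.0327; 0.0327 1.4504]  S=[2.5708 0.9780; 0.9780 1.8703]  K=[0.8818 -0.1100; -0.1858 0.8777]  nu=[4.3586, 1.8336]  x^+=[1.4598, -1.5612]  P^+=[0.3196 -0.1425; -0.1425 0.2398]
step 2: x^-=[1.9985, -1.7743]  P^-=[0.8531 -0.1877; -0.1877 0.5609]  S=[1.1153 0.1522; 0.1522 0.7438]  K=[0.7341 -0.0700; -0.1446 0.7106]  nu=[-2.3527, -0.8852]  x^+=[0.3335, -2.0632]  P^+=[0.2641 -0.1133; -0.1133 0.1934]
step 3: x^-=[0.6784, -2.5043]  P^-=[0.7591 -0.1433; -0.1433 0.4973]  S=[1.0389 0.1572; 0.1572 0.6980]  K=[0.7049 -0.0487; -0.1262 0.6813]  nu=[1.7026, 1.8076]  x^+=[1.7905, -1.4876]  P^+=[0.2520 -0.1042; -0.1042 0.1838]
step 4: x^-=[2.3958, -1.6507]  P^-=[0.7377 -0.1297; -0.1297 0.4849]  S=[1.0233 0.1625; 0.1625 0.6917]  K=[0.6971 -0.0421; -0.1203 0.6749]  nu=[2.0004, -1.5941]  x^+=[3.8574, -2.9671]  P^+=[0.2487 -0.1016; -0.1016 0.1814]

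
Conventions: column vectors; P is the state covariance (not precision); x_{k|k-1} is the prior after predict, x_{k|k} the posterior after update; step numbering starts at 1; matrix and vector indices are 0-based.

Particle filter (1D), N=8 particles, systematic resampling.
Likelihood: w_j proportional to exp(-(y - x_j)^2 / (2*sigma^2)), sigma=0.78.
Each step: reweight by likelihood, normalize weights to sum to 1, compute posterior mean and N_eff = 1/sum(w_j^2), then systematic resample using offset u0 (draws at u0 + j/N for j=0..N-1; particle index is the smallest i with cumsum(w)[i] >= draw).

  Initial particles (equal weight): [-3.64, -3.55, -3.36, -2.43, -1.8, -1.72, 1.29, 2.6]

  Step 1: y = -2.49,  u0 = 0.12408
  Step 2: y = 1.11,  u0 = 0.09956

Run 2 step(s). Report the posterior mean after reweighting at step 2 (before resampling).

step 1: w=[0.0948, 0.1116, 0.1508, 0.2802, 0.1900, 0.1726, 0.0000, 0.0000]  mean=-2.5677  Neff=5.3028  idx=[1, 2, 3, 3, 3, 4, 5, 5]
step 2: w=[0.0000, 0.0000, 0.0088, 0.0088, 0.0088, 0.2485, 0.3625, 0.3625]  mean=-1.7587  Neff=3.0787  idx=[5, 5, 6, 6, 6, 7, 7, 7]

post_mean = -1.7587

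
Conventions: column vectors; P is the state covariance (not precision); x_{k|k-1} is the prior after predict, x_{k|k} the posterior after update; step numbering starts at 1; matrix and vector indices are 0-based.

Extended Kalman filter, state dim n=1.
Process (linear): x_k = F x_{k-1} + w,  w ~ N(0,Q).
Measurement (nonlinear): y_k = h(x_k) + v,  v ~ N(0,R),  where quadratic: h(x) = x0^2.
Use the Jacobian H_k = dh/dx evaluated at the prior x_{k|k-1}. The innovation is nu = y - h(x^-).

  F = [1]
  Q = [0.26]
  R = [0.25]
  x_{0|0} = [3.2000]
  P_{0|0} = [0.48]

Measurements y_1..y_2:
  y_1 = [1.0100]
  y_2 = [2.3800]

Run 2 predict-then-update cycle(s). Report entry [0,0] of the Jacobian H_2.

step 1: x^-=[3.2000]  P^-=[0.7400]  H_jac=[6.4000]  S=[30.5604]  K=[0.1550]  nu=[-9.2300]  x^+=[1.7696]  P^+=[0.0061]
step 2: x^-=[1.7696]  P^-=[0.2661]  H_jac=[3.5392]  S=[3.5826]  K=[0.2628]  nu=[-0.7515]  x^+=[1.5721]  P^+=[0.0186]

H_jac[0,0] = 3.5392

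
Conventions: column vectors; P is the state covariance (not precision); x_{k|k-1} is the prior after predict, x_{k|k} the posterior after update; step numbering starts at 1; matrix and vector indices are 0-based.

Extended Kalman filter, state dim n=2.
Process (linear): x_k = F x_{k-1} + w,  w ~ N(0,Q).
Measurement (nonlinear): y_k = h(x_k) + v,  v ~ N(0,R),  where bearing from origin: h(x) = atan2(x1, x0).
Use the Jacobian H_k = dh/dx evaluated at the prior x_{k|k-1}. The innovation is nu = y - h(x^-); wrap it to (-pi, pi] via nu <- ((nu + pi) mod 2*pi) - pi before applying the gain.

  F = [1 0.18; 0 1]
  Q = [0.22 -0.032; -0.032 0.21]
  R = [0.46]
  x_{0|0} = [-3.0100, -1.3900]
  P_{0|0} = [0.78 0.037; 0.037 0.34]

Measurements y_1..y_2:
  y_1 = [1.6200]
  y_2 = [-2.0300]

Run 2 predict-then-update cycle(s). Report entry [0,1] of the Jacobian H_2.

step 1: x^-=[-3.2602, -1.3900]  P^-=[1.0243 0.0662; 0.0662 0.5500]  H_jac=[0.1107 -0.2595]  S=[0.5058]  K=[0.1901; -0.2678]  nu=[-1.9246]  x^+=[-3.6261, -0.8747]  P^+=[1.0061 0.0919; 0.0919 0.5137]
step 2: x^-=[-3.7836, -0.8747]  P^-=[1.2758 0.1524; 0.1524 0.7237]  H_jac=[0.0580 -0.2509]  S=[0.5054]  K=[0.0707; -0.3418]  nu=[0.8844]  x^+=[-3.7210, -1.1770]  P^+=[1.2733 0.1646; 0.1646 0.6647]

H_jac[0,1] = -0.2509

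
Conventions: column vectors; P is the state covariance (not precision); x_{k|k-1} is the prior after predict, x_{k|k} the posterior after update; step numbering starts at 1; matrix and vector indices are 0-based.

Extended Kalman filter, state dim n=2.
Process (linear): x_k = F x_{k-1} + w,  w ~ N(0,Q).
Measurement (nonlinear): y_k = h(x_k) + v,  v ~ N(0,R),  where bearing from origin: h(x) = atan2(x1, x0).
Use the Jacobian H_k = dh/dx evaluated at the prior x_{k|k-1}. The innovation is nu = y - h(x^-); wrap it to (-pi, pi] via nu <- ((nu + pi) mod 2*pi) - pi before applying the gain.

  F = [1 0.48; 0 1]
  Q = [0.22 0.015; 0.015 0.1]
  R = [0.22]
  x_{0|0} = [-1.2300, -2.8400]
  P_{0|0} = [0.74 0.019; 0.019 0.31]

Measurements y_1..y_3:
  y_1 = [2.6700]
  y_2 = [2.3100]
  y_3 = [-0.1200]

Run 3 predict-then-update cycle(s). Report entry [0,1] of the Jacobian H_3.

H_jac[0,1] = -0.1395

step 1: x^-=[-2.5932, -2.8400]  P^-=[1.0497 0.1828; 0.1828 0.4100]  H_jac=[0.1920 -0.1753]  S=[0.2590]  K=[0.6545; -0.1420]  nu=[-1.3024]  x^+=[-3.4456, -2.6550]  P^+=[0.9387 0.2069; 0.2069 0.4048]
step 2: x^-=[-4.7200, -2.6550]  P^-=[1.4506 0.4162; 0.4162 0.5048]  H_jac=[0.0905 -0.1609]  S=[0.2328]  K=[0.2764; -0.1871]  nu=[-1.3440]  x^+=[-5.0914, -2.4036]  P^+=[1.4328 0.4282; 0.4282 0.4966]
step 3: x^-=[-6.2451, -2.4036]  P^-=[2.1783 0.6816; 0.6816 0.5966]  H_jac=[0.0537 -0.1395]  S=[0.2277]  K=[0.0960; -0.2048]  nu=[2.6542]  x^+=[-5.9902, -2.9471]  P^+=[2.1762 0.6861; 0.6861 0.5871]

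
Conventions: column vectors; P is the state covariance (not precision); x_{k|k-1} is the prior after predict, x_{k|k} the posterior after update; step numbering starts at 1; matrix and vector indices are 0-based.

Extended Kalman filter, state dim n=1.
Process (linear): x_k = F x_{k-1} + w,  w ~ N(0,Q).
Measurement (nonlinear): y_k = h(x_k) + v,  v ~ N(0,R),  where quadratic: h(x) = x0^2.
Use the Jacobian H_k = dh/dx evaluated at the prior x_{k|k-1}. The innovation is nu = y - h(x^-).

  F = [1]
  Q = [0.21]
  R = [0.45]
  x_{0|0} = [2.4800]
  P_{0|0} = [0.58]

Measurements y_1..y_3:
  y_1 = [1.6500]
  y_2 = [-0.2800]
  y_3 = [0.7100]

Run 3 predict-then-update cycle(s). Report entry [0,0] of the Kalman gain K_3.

step 1: x^-=[2.4800]  P^-=[0.7900]  H_jac=[4.9600]  S=[19.8853]  K=[0.1971]  nu=[-4.5004]  x^+=[1.5932]  P^+=[0.0179]
step 2: x^-=[1.5932]  P^-=[0.2279]  H_jac=[3.1864]  S=[2.7637]  K=[0.2627]  nu=[-2.8183]  x^+=[0.8527]  P^+=[0.0371]
step 3: x^-=[0.8527]  P^-=[0.2471]  H_jac=[1.7055]  S=[1.1687]  K=[0.3606]  nu=[-0.0172]  x^+=[0.8466]  P^+=[0.0951]

K[0,0] = 0.3606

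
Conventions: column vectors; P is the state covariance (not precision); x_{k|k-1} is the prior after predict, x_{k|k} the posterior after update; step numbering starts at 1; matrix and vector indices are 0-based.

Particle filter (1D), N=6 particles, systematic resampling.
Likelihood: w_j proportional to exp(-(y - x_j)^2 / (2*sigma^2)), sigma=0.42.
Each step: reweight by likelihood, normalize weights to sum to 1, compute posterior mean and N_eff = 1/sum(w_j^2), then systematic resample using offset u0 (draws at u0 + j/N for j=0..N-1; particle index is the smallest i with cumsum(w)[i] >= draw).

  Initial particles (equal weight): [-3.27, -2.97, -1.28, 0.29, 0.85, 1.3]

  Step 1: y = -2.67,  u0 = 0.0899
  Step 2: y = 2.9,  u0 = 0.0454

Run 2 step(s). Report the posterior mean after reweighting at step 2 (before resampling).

step 1: w=[0.3163, 0.6800, 0.0037, 0.0000, 0.0000, 0.0000]  mean=-3.0587  Neff=1.7779  idx=[0, 0, 1, 1, 1, 1]
step 2: w=[0.0000, 0.0000, 0.2500, 0.2500, 0.2500, 0.2500]  mean=-2.9700  Neff=4.0001  idx=[2, 2, 3, 4, 4, 5]

post_mean = -2.9700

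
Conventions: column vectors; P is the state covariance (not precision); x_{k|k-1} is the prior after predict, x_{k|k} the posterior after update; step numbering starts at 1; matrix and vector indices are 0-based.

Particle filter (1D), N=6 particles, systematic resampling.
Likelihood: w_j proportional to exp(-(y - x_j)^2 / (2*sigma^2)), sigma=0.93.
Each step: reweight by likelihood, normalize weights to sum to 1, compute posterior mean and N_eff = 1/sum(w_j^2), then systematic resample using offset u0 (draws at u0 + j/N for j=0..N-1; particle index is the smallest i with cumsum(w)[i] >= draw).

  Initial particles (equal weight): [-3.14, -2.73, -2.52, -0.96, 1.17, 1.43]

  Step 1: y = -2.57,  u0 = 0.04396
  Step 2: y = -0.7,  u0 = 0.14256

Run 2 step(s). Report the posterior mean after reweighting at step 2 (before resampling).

post_mean = -2.6644

step 1: w=[0.2729, 0.3245, 0.3289, 0.0736, 0.0001, 0.0000]  mean=-2.6421  Neff=3.4090  idx=[0, 0, 1, 1, 2, 2]
step 2: w=[0.0589, 0.0589, 0.1699, 0.1699, 0.2712, 0.2712]  mean=-2.6644  Neff=4.7224  idx=[2, 3, 4, 4, 5, 5]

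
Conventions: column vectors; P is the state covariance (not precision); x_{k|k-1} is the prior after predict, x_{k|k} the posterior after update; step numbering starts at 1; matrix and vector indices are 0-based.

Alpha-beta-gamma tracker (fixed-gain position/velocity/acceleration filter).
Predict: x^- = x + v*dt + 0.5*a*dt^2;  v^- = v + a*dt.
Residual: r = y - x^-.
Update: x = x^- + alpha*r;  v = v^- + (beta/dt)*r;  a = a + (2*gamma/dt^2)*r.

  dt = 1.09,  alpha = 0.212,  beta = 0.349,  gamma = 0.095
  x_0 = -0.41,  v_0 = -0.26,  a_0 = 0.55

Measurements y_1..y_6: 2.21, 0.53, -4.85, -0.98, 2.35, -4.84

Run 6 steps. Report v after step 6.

step 1: x_pred=-0.3667  r=2.5767  x^+=0.1796  v^+=1.1645  a^+=0.9621
step 2: x_pred=2.0204  r=-1.4904  x^+=1.7044  v^+=1.7359  a^+=0.7237
step 3: x_pred=4.0265  r=-8.8765  x^+=2.1447  v^+=-0.3173  a^+=-0.6958
step 4: x_pred=1.3855  r=-2.3655  x^+=0.8840  v^+=-1.8332  a^+=-1.0741
step 5: x_pred=-1.7522  r=4.1022  x^+=-0.8825  v^+=-1.6905  a^+=-0.4181
step 6: x_pred=-2.9735  r=-1.8665  x^+=-3.3692  v^+=-2.7438  a^+=-0.7166

v_post = -2.7438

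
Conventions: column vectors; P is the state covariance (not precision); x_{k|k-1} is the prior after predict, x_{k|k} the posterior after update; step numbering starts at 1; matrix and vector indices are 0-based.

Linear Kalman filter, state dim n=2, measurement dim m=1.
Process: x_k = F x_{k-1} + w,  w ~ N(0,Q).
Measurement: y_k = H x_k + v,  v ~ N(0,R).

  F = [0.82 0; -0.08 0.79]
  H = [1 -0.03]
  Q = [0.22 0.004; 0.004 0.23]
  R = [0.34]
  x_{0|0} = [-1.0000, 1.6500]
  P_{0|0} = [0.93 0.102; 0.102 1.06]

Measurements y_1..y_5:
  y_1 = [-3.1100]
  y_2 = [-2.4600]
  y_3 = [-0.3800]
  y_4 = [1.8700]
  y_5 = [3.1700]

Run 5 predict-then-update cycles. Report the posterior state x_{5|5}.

x_post = [1.7839, 0.6160]

step 1: x^-=[-0.8200, 1.3835]  P^-=[0.8453 0.0091; 0.0091 0.8846]  S=[1.1856]  K=[0.7128; -0.0147]  nu=[-2.2485]  x^+=[-2.4227, 1.4166]  P^+=[0.2430 0.0215; 0.0215 0.8843]
step 2: x^-=[-1.9866, 1.3130]  P^-=[0.3834 0.0020; 0.0020 0.7808]  S=[0.7240]  K=[0.5295; -0.0296]  nu=[-0.4340]  x^+=[-2.2164, 1.3258]  P^+=[0.1804 0.0133; 0.0133 0.7801]
step 3: x^-=[-1.8174, 1.2247]  P^-=[0.3413 0.0008; 0.0008 0.7163]  S=[0.6819]  K=[0.5005; -0.0303]  nu=[1.4742]  x^+=[-1.0796, 1.1800]  P^+=[0.1705 0.0112; 0.0112 0.7157]
step 4: x^-=[-0.8853, 1.0186]  P^-=[0.3346 0.0000; 0.0000 0.6764]  S=[0.6753]  K=[0.4956; -0.0300]  nu=[2.7859]  x^+=[0.4953, 0.9350]  P^+=[0.1688 0.0101; 0.0101 0.6758]
step 5: x^-=[0.4062, 0.6990]  P^-=[0.3335 -0.0005; -0.0005 0.6515]  S=[0.6741]  K=[0.4947; -0.0298]  nu=[2.7848]  x^+=[1.7839, 0.6160]  P^+=[0.1685 0.0094; 0.0094 0.6509]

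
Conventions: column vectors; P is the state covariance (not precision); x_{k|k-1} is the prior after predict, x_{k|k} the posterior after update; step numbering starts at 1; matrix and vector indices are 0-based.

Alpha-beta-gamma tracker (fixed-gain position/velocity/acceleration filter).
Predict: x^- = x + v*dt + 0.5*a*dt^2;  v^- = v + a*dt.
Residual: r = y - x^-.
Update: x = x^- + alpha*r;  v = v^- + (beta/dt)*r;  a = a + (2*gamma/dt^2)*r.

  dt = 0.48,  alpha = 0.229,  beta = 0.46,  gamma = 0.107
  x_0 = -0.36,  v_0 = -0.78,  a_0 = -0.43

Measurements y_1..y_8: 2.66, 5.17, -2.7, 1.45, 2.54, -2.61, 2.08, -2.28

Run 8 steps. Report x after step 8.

x_post = -5.3481

step 1: x_pred=-0.7839  r=3.4439  x^+=0.0047  v^+=2.3140  a^+=2.7688
step 2: x_pred=1.4344  r=3.7356  x^+=2.2899  v^+=7.2230  a^+=6.2385
step 3: x_pred=6.4756  r=-9.1756  x^+=4.3744  v^+=1.4242  a^+=-2.2840
step 4: x_pred=4.7949  r=-3.3449  x^+=4.0289  v^+=-2.8776  a^+=-5.3908
step 5: x_pred=2.0266  r=0.5134  x^+=2.1442  v^+=-4.9732  a^+=-4.9139
step 6: x_pred=-0.8090  r=-1.8010  x^+=-1.2215  v^+=-9.0578  a^+=-6.5867
step 7: x_pred=-6.3280  r=8.4080  x^+=-4.4026  v^+=-4.1618  a^+=1.2228
step 8: x_pred=-6.2593  r=3.9793  x^+=-5.3481  v^+=0.2387  a^+=4.9189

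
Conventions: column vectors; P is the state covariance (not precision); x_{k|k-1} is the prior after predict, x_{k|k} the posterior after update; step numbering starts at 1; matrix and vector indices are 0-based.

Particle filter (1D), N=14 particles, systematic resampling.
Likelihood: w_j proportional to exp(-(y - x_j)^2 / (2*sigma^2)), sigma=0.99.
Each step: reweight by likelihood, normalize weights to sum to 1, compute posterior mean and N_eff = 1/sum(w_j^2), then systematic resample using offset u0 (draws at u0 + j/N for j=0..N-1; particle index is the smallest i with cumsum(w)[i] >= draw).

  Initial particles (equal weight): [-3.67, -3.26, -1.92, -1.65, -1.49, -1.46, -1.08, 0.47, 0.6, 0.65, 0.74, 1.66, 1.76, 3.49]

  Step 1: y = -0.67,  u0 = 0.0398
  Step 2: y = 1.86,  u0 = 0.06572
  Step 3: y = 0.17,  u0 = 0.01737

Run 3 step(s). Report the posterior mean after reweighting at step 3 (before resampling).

step 1: w=[0.0019, 0.0062, 0.0850, 0.1156, 0.1339, 0.1372, 0.1731, 0.0972, 0.0828, 0.0776, 0.0684, 0.0118, 0.0093, 0.0000]  mean=-0.7353  Neff=8.7277  idx=[2, 3, 3, 4, 4, 5, 5, 6, 6, 7, 8, 8, 9, 10]
step 2: w=[0.0003, 0.0008, 0.0008, 0.0014, 0.0014, 0.0016, 0.0016, 0.0053, 0.0053, 0.1618, 0.1929, 0.1929, 0.2054, 0.2286]  mean=0.5868  Neff=5.1254  idx=[9, 9, 10, 10, 10, 11, 11, 11, 12, 12, 13, 13, 13, 13]
step 3: w=[0.0762, 0.0762, 0.0726, 0.0726, 0.0726, 0.0726, 0.0726, 0.0726, 0.0709, 0.0709, 0.0676, 0.0676, 0.0676, 0.0676]  mean=0.6251  Neff=13.9779  idx=[0, 1, 2, 3, 4, 5, 6, 7, 8, 9, 10, 11, 12, 13]

post_mean = 0.6251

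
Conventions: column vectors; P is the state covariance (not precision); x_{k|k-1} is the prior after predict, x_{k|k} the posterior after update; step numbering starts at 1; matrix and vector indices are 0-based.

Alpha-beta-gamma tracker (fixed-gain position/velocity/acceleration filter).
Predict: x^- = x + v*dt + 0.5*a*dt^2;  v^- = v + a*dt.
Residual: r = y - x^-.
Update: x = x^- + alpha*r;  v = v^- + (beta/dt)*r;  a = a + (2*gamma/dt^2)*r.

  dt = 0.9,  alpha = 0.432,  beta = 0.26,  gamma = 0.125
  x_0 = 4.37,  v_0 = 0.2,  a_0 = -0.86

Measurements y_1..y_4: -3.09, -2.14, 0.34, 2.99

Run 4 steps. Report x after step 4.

step 1: x_pred=4.2017  r=-7.2917  x^+=1.0517  v^+=-2.6805  a^+=-3.1105
step 2: x_pred=-2.6205  r=0.4805  x^+=-2.4129  v^+=-5.3411  a^+=-2.9622
step 3: x_pred=-8.4197  r=8.7597  x^+=-4.6355  v^+=-5.4766  a^+=-0.2586
step 4: x_pred=-9.6691  r=12.6591  x^+=-4.2004  v^+=-2.0522  a^+=3.6485

x_post = -4.2004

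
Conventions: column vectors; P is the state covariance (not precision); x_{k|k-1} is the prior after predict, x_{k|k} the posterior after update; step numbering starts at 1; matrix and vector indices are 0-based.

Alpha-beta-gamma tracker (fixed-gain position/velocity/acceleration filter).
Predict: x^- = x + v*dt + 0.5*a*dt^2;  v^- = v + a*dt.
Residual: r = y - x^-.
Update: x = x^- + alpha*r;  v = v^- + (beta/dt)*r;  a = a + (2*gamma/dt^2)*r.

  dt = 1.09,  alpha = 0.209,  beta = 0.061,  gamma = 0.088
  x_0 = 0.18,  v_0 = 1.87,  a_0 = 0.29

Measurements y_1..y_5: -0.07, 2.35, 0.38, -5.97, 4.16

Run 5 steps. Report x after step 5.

x_post = 1.3083

step 1: x_pred=2.3906  r=-2.4606  x^+=1.8763  v^+=2.0484  a^+=-0.0745
step 2: x_pred=4.0648  r=-1.7148  x^+=3.7064  v^+=1.8712  a^+=-0.3285
step 3: x_pred=5.5509  r=-5.1709  x^+=4.4702  v^+=1.2238  a^+=-1.0945
step 4: x_pred=5.1539  r=-11.1239  x^+=2.8290  v^+=-0.5918  a^+=-2.7424
step 5: x_pred=0.5548  r=3.6052  x^+=1.3083  v^+=-3.3792  a^+=-2.2083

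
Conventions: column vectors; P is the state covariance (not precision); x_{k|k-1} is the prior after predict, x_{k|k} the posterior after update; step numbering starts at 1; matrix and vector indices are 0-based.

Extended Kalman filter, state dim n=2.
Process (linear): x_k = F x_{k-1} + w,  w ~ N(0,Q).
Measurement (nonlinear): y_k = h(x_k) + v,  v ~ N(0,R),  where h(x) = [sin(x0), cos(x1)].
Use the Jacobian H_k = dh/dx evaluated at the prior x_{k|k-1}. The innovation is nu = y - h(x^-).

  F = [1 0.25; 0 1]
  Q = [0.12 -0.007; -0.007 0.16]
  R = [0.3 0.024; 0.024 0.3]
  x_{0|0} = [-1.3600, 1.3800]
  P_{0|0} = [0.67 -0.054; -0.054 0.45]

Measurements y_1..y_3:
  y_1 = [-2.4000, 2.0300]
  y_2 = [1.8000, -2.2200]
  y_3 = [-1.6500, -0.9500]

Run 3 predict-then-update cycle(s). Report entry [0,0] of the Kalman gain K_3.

step 1: x^-=[-1.0150, 1.3800]  P^-=[0.7911 0.0515; 0.0515 0.6100]  H_jac=[0.5276 0.0000; 0.0000 -0.9819]  S=[0.5202 -0.0027; -0.0027 0.8881]  K=[0.8021 -0.0545; 0.0488 -0.6743]  nu=[-1.5505, 1.8404]  x^+=[-2.3590, 0.0635]  P^+=[0.4536 -0.0029; -0.0029 0.2048]
step 2: x^-=[-2.3431, 0.0635]  P^-=[0.5849 0.0413; 0.0413 0.3648]  H_jac=[-0.6978 0.0000; 0.0000 -0.0634]  S=[0.5848 0.0258; 0.0258 0.3015]  K=[-0.7002 0.0513; -0.0460 -0.0728]  nu=[2.5163, -3.2180]  x^+=[-4.2701, 0.1821]  P^+=[0.2993 0.0223; 0.0223 0.3618]
step 3: x^-=[-4.2245, 0.1821]  P^-=[0.4530 0.1057; 0.1057 0.5218]  H_jac=[-0.4687 0.0000; 0.0000 -0.1811]  S=[0.3995 0.0330; 0.0330 0.3171]  K=[-0.5311 -0.0052; -0.1003 -0.2875]  nu=[-2.5333, -1.9335]  x^+=[-2.8692, 0.9922]  P^+=[0.3402 0.0789; 0.0789 0.4897]

K[0,0] = -0.5311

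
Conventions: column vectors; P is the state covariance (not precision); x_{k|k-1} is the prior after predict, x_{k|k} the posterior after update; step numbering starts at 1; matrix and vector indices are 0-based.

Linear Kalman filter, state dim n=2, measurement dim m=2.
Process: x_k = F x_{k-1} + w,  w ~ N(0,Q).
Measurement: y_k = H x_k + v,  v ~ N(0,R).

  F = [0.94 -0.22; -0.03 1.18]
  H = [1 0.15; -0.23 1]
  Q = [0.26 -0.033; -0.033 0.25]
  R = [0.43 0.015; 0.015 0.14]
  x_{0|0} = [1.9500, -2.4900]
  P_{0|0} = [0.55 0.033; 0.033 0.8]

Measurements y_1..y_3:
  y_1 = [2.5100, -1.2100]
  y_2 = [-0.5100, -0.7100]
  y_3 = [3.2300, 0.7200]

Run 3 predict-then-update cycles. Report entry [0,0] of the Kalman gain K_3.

K[0,0] = 0.4877

step 1: x^-=[2.3808, -2.9967]  P^-=[0.7711 -0.2194; -0.2194 1.3621]  S=[1.1659 -0.1698; -0.1698 1.6438]  K=[0.6071 -0.1786; 0.1140 0.8711]  nu=[0.5787, 2.3343]  x^+=[2.3152, -0.8974]  P^+=[0.2521 0.0421; 0.0421 0.1333]
step 2: x^-=[2.3737, -1.1283]  P^-=[0.4718 -0.0278; -0.0278 0.4329]  S=[0.9032 -0.0554; -0.0554 0.6106]  K=[0.5069 -0.1772; 0.0857 0.7272]  nu=[-2.7144, 0.9643]  x^+=[0.8270, -0.6599]  P^+=[0.2106 0.0312; 0.0312 0.1103]
step 3: x^-=[0.9225, -0.8034]  P^-=[0.4385 -0.0327; -0.0327 0.4015]  S=[0.8677 -0.0572; -0.0572 0.5798]  K=[0.4877 -0.1823; 0.0787 0.7133]  nu=[2.4280, 1.7356]  x^+=[1.7903, 0.6258]  P^+=[0.2027 0.0284; 0.0284 0.1076]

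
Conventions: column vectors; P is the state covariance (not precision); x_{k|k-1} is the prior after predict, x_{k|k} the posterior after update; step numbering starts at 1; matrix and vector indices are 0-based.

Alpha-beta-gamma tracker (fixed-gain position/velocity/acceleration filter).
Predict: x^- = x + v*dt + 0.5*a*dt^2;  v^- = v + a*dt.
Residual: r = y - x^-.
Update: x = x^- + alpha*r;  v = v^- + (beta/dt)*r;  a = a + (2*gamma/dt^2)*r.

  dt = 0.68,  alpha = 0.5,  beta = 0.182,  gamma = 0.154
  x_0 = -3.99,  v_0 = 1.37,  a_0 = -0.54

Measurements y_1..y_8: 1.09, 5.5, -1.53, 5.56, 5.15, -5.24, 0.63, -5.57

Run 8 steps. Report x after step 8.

step 1: x_pred=-3.1832  r=4.2732  x^+=-1.0466  v^+=2.1465  a^+=2.3064
step 2: x_pred=0.9462  r=4.5538  x^+=3.2231  v^+=4.9337  a^+=5.3396
step 3: x_pred=7.8125  r=-9.3425  x^+=3.1413  v^+=6.0641  a^+=-0.8834
step 4: x_pred=7.0606  r=-1.5006  x^+=6.3103  v^+=5.0617  a^+=-1.8829
step 5: x_pred=9.3170  r=-4.1670  x^+=7.2335  v^+=2.6661  a^+=-4.6585
step 6: x_pred=7.9694  r=-13.2094  x^+=1.3647  v^+=-4.0371  a^+=-13.4571
step 7: x_pred=-4.4918  r=5.1218  x^+=-1.9309  v^+=-11.8171  a^+=-10.0455
step 8: x_pred=-12.2891  r=6.7191  x^+=-8.9295  v^+=-16.8497  a^+=-5.5700

x_post = -8.9295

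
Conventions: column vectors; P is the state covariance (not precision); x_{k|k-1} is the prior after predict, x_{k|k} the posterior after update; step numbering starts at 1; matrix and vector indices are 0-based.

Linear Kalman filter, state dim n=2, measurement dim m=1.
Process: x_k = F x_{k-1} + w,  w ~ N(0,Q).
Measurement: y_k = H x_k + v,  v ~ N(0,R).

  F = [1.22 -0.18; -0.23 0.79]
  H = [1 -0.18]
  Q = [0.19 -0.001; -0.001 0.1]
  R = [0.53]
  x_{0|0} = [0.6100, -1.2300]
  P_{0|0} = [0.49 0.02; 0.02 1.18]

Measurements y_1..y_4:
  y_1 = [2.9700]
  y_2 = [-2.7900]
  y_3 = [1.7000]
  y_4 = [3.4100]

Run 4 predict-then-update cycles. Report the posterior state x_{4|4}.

step 1: x^-=[0.9656, -1.1120]  P^-=[0.9488 -0.2862; -0.2862 0.8551]  S=[1.6095]  K=[0.6215; -0.2734]  nu=[1.8042]  x^+=[2.0869, -1.6054]  P^+=[0.3271 -0.0127; -0.0127 0.7347]
step 2: x^-=[2.8350, -1.7482]  P^-=[0.7062 -0.2100; -0.2100 0.5805]  S=[1.3306]  K=[0.5592; -0.2363]  nu=[-5.9397]  x^+=[-0.4862, -0.3444]  P^+=[0.2902 -0.0342; -0.0342 0.5061]
step 3: x^-=[-0.5312, -0.1603]  P^-=[0.6533 -0.1887; -0.1887 0.4436]  S=[1.2657]  K=[0.5430; -0.2122]  nu=[2.2023]  x^+=[0.6648, -0.6276]  P^+=[0.2801 -0.0429; -0.0429 0.3866]
step 4: x^-=[0.9240, -0.6487]  P^-=[0.6383 -0.1777; -0.1777 0.3717]  S=[1.2443]  K=[0.5387; -0.1966]  nu=[2.3692]  x^+=[2.2002, -1.1145]  P^+=[0.2772 -0.0459; -0.0459 0.3236]

x_post = [2.2002, -1.1145]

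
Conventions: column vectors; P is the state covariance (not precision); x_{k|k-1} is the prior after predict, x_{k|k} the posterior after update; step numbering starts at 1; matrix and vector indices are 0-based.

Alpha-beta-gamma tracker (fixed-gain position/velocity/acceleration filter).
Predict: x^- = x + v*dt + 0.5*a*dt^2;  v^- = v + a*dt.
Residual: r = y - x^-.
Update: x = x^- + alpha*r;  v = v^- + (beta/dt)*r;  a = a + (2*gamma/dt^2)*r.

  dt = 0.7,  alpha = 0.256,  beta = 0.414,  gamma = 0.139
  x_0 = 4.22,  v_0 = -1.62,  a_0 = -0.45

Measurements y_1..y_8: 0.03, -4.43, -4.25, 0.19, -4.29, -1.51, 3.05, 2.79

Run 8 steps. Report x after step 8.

step 1: x_pred=2.9757  r=-2.9457  x^+=2.2216  v^+=-3.6772  a^+=-2.1213
step 2: x_pred=-0.8721  r=-3.5579  x^+=-1.7829  v^+=-7.2663  a^+=-4.1398
step 3: x_pred=-7.8836  r=3.6336  x^+=-6.9534  v^+=-8.0152  a^+=-2.0783
step 4: x_pred=-13.0732  r=13.2632  x^+=-9.6778  v^+=-1.6257  a^+=5.4465
step 5: x_pred=-9.4814  r=5.1914  x^+=-8.1524  v^+=5.2572  a^+=8.3919
step 6: x_pred=-2.4164  r=0.9064  x^+=-2.1843  v^+=11.6676  a^+=8.9061
step 7: x_pred=8.1650  r=-5.1150  x^+=6.8555  v^+=14.8767  a^+=6.0042
step 8: x_pred=18.7403  r=-15.9503  x^+=14.6570  v^+=9.6462  a^+=-3.0452

x_post = 14.6570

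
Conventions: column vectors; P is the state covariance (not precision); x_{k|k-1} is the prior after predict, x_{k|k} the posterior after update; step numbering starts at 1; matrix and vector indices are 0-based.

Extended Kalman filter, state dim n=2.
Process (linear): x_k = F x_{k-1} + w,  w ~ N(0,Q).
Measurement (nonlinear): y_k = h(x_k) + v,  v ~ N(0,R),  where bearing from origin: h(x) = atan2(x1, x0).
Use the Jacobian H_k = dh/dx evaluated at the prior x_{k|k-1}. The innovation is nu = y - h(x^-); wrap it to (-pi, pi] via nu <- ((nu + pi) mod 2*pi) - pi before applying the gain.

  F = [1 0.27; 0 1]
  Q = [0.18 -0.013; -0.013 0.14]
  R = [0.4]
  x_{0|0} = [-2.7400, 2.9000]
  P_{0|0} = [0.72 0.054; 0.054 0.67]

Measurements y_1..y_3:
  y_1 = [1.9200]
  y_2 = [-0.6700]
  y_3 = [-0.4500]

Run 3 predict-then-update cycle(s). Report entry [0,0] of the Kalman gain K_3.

K[0,0] = -0.4846

step 1: x^-=[-1.9570, 2.9000]  P^-=[0.9780 0.2219; 0.2219 0.8100]  H_jac=[-0.2369 -0.1599]  S=[0.4924]  K=[-0.5426; -0.3698]  nu=[-0.2444]  x^+=[-1.8244, 2.9904]  P^+=[0.8330 0.1231; 0.1231 0.7427]
step 2: x^-=[-1.0170, 2.9904]  P^-=[1.1336 0.3106; 0.3106 0.8827]  H_jac=[-0.2997 -0.1019]  S=[0.5300]  K=[-0.7009; -0.3454]  nu=[-2.5686]  x^+=[0.7833, 3.8777]  P^+=[0.8733 0.1823; 0.1823 0.8194]
step 3: x^-=[1.8302, 3.8777]  P^-=[1.2115 0.3906; 0.3906 0.9594]  H_jac=[-0.2109 0.0995]  S=[0.4470]  K=[-0.4846; 0.0294]  nu=[-1.5798]  x^+=[2.5958, 3.8312]  P^+=[1.1065 0.3969; 0.3969 0.9590]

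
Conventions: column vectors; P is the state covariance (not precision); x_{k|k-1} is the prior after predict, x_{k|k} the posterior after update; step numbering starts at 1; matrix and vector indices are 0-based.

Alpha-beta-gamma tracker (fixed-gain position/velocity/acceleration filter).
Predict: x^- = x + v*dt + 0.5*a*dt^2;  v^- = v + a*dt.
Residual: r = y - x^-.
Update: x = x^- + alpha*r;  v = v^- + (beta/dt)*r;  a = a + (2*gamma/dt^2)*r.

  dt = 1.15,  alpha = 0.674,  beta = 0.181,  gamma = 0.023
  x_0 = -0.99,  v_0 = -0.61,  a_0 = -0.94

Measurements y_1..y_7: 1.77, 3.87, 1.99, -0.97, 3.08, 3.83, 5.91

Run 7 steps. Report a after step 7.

step 1: x_pred=-2.3131  r=4.0831  x^+=0.4389  v^+=-1.0484  a^+=-0.7980
step 2: x_pred=-1.2944  r=5.1644  x^+=2.1864  v^+=-1.1532  a^+=-0.6184
step 3: x_pred=0.4513  r=1.5387  x^+=1.4884  v^+=-1.6221  a^+=-0.5648
step 4: x_pred=-0.7506  r=-0.2194  x^+=-0.8985  v^+=-2.3062  a^+=-0.5725
step 5: x_pred=-3.9292  r=7.0092  x^+=0.7950  v^+=-1.8614  a^+=-0.3287
step 6: x_pred=-1.5629  r=5.3929  x^+=2.0719  v^+=-1.3906  a^+=-0.1411
step 7: x_pred=0.3795  r=5.5305  x^+=4.1070  v^+=-0.6823  a^+=0.0513

a_post = 0.0513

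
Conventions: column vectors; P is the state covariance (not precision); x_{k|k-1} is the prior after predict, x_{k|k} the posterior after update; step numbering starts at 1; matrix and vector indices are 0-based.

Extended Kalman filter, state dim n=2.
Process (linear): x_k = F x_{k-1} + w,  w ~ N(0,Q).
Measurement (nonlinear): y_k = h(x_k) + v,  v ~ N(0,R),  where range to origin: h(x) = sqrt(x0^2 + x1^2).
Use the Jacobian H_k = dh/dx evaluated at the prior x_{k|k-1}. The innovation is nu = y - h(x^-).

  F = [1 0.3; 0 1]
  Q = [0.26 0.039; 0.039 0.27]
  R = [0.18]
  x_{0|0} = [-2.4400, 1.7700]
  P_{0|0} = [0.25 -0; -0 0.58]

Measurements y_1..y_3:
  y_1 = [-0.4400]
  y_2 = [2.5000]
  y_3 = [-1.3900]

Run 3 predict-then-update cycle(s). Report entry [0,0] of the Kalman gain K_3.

step 1: x^-=[-1.9090, 1.7700]  P^-=[0.5622 0.2130; 0.2130 0.8500]  H_jac=[-0.7333 0.6799]  S=[0.6628]  K=[-0.4035; 0.6362]  nu=[-3.0433]  x^+=[-0.6811, -0.1663]  P^+=[0.4543 0.3832; 0.3832 0.5817]
step 2: x^-=[-0.7310, -0.1663]  P^-=[0.9965 0.5967; 0.5967 0.8517]  H_jac=[-0.9751 -0.2218]  S=[1.4275]  K=[-0.7734; -0.5399]  nu=[1.7503]  x^+=[-2.0848, -1.1113]  P^+=[0.1426 0.0006; 0.0006 0.4356]
step 3: x^-=[-2.4181, -1.1113]  P^-=[0.4422 0.1703; 0.1703 0.7056]  H_jac=[-0.9086 -0.4176]  S=[0.7973]  K=[-0.5931; -0.5636]  nu=[-4.0512]  x^+=[-0.0153, 1.1719]  P^+=[0.1617 -0.0962; -0.0962 0.4524]

K[0,0] = -0.5931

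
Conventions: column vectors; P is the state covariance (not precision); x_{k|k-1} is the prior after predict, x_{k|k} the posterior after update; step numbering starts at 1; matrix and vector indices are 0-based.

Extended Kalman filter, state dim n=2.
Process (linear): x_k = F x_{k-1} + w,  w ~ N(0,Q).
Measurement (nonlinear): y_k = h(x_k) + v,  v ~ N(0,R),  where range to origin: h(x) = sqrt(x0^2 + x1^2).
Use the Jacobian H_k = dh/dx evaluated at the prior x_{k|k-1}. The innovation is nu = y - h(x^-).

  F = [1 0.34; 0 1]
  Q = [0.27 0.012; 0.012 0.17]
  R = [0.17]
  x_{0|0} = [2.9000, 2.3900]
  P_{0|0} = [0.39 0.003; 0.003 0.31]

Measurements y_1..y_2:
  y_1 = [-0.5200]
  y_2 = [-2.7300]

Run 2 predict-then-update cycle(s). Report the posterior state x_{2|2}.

x_post = [-1.0150, -1.5714]

step 1: x^-=[3.7126, 2.3900]  P^-=[0.6979 0.1204; 0.1204 0.4800]  H_jac=[0.8408 0.5413]  S=[0.9136]  K=[0.7136; 0.3952]  nu=[-4.9354]  x^+=[0.1907, 0.4396]  P^+=[0.2326 -0.1372; -0.1372 0.3373]
step 2: x^-=[0.3402, 0.4396]  P^-=[0.4483 -0.0106; -0.0106 0.5073]  H_jac=[0.6120 0.7909]  S=[0.6450]  K=[0.4124; 0.6120]  nu=[-3.2859]  x^+=[-1.0150, -1.5714]  P^+=[0.3386 -0.1734; -0.1734 0.2657]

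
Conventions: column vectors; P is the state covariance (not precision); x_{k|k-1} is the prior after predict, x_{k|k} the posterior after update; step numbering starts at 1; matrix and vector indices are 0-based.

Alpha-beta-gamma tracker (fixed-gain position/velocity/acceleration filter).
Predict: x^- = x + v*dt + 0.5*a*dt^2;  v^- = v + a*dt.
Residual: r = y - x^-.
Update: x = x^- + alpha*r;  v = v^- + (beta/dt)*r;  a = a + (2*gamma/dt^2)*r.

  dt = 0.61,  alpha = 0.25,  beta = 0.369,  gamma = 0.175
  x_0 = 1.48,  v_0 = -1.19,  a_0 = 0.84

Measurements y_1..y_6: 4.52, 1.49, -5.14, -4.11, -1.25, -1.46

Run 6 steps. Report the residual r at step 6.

step 1: x_pred=0.9104  r=3.6096  x^+=1.8128  v^+=1.5059  a^+=4.2352
step 2: x_pred=3.5194  r=-2.0294  x^+=3.0120  v^+=2.8618  a^+=2.3264
step 3: x_pred=5.1906  r=-10.3306  x^+=2.6079  v^+=-1.9682  a^+=-7.3906
step 4: x_pred=0.0323  r=-4.1423  x^+=-1.0033  v^+=-8.9822  a^+=-11.2869
step 5: x_pred=-8.5824  r=7.3324  x^+=-6.7493  v^+=-11.4317  a^+=-4.3900
step 6: x_pred=-14.5394  r=13.0794  x^+=-11.2695  v^+=-6.1977  a^+=7.9126

resid = 13.0794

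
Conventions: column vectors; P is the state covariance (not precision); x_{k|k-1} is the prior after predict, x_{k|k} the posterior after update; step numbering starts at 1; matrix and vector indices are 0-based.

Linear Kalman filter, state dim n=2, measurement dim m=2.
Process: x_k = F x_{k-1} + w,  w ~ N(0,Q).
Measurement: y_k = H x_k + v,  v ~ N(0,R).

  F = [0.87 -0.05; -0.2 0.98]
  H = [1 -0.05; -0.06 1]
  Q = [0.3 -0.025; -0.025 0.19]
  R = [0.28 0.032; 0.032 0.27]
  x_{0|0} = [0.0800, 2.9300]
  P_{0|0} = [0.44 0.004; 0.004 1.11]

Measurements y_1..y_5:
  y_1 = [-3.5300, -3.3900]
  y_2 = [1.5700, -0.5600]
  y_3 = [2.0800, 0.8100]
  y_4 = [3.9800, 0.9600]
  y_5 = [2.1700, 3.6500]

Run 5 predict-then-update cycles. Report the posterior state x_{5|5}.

x_post = [1.9524, 1.9375]

step 1: x^-=[-0.0769, 2.8554]  P^-=[0.6355 -0.1525; -0.1525 1.2721]  S=[0.9339 -0.2227; -0.2227 1.5627]  K=[0.6827 -0.0247; -0.0372 0.8146]  nu=[-3.3103, -6.2500]  x^+=[-2.1826, -2.1129]  P^+=[0.1917 0.0267; 0.0267 0.2204]
step 2: x^-=[-1.7932, -1.6341]  P^-=[0.4433 -0.0461; -0.0461 0.3988]  S=[0.7289 -0.0608; -0.0608 0.6760]  K=[0.6069 -0.0530; -0.0414 0.5904]  nu=[3.2815, 0.9665]  x^+=[0.1472, -1.1993]  P^+=[0.1690 0.0153; 0.0153 0.1590]
step 3: x^-=[0.1880, -1.2048]  P^-=[0.4270 -0.0490; -0.0490 0.3435]  S=[0.7128 -0.0600; -0.0600 0.6209]  K=[0.5972 -0.0625; -0.0463 0.5535]  nu=[1.8317, 2.0261]  x^+=[1.1553, -0.1683]  P^+=[0.1658 0.0122; 0.0122 0.1487]
step 4: x^-=[1.0135, -0.3960]  P^-=[0.4248 -0.0506; -0.0506 0.3347]  S=[0.7107 -0.0610; -0.0610 0.6123]  K=[0.5957 -0.0650; -0.0479 0.5468]  nu=[2.9467, 1.4168]  x^+=[2.6769, 0.2377]  P^+=[0.1653 0.0114; 0.0114 0.1468]
step 5: x^-=[2.3170, -0.3024]  P^-=[0.4245 -0.0511; -0.0511 0.3331]  S=[0.7104 -0.0614; -0.0614 0.6108]  K=[0.5954 -0.0655; -0.0482 0.5456]  nu=[-0.1621, 4.0915]  x^+=[1.9524, 1.9375]  P^+=[0.1652 0.0113; 0.0113 0.1464]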